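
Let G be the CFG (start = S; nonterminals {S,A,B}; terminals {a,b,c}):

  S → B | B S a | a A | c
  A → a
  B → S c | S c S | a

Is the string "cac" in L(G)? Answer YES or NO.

CNF form of G:
  S -> B X3 | S T0 | S X4 | T1 A | a | c
  A -> a
  B -> S T0 | S X2 | a
  T0 -> c
  T1 -> a
  X2 -> T0 S
  X3 -> S T1
  X4 -> T0 S

CYK table (by increasing span):
  T[0,0] 'c' = {S,T0}  orig:{S}
  T[1,1] 'a' = {A,B,S,T1}  orig:{A,B,S}
  T[2,2] 'c' = {S,T0}  orig:{S}
  T[0,1] 'ca' = {X2,X3,X4}  orig:{}
  T[1,2] 'ac' = {B,S}
  T[0,2] 'cac' = {X2,X4}  orig:{}

S ∉ T[0,2] ⇒ NO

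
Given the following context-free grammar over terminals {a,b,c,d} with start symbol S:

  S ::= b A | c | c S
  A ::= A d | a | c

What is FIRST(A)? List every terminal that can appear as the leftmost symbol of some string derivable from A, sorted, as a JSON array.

Compute FIRST by fixpoint:
[1]
  A via A→a: +{a}
  A via A→c: +{c}
  S via S→b A: +{b}
  S via S→c: +{c}
  FIRST[S]={b,c}  FIRST[A]={a,c}
[2] (stable)
  FIRST[S]={b,c}  FIRST[A]={a,c}

FIRST(A) = ["a", "c"]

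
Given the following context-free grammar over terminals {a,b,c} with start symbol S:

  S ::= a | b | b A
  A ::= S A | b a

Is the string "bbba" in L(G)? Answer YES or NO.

Convert to CNF:
  S -> T0 A | a | b
  A -> S A | T0 T1
  T0 -> b
  T1 -> a

CYK table (by increasing span):
  T[0,0] 'b' = {S,T0}  orig:{S}
  T[1,1] 'b' = {S,T0}  orig:{S}
  T[2,2] 'b' = {S,T0}  orig:{S}
  T[3,3] 'a' = {S,T1}  orig:{S}
  T[0,1] 'bb' = ∅
  T[1,2] 'bb' = ∅
  T[2,3] 'ba' = {A}
  T[0,2] 'bbb' = ∅
  T[1,3] 'bba' = {A,S}
  T[0,3] 'bbba' = {A,S}

S ∈ T[0,3] ⇒ YES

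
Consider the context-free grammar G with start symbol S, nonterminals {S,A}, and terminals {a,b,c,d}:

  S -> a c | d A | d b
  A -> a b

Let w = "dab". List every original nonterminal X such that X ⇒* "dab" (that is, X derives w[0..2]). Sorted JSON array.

Convert to CNF:
  S -> T0 T2 | T3 A | T3 T1
  A -> T0 T1
  T0 -> a
  T1 -> b
  T2 -> c
  T3 -> d

CYK fill, restricted to cells inside w[0..2]:
  [0..0]={T3}  "d"  orig:{}
  [1..1]={T0}  "a"  orig:{}
  [2..2]={T1}  "b"  orig:{}
  [0..1]=∅  "da"
  [1..2]={A}  "ab"
  [0..2]={S}  "dab"

Original NTs in T[0,2] deriving "dab": ["S"]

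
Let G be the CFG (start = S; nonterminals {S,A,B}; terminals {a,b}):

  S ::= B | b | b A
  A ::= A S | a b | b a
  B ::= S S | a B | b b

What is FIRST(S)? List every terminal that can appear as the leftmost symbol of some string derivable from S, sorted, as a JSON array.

FIRST sets, iterate to fixpoint:
[1]
  A via A→a b: +{a}
  A via A→b a: +{b}
  B via B→a B: +{a}
  B via B→b b: +{b}
  S via S→B: +{a,b}
  FIRST[S]={a,b}  FIRST[A]={a,b}  FIRST[B]={a,b}
[2] (no change)
  FIRST[S]={a,b}  FIRST[A]={a,b}  FIRST[B]={a,b}

FIRST(S) = ["a", "b"]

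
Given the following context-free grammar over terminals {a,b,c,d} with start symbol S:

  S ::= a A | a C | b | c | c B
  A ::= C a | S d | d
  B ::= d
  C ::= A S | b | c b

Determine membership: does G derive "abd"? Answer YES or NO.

Convert to CNF:
  S -> T0 A | T0 C | T2 B | b | c
  A -> C T0 | S T1 | d
  B -> d
  C -> A S | T2 T3 | b
  T0 -> a
  T1 -> d
  T2 -> c
  T3 -> b

CYK table (by increasing span):
  T[0,0] 'a' = {T0}  orig:{}
  T[1,1] 'b' = {C,S,T3}  orig:{C,S}
  T[2,2] 'd' = {A,B,T1}  orig:{A,B}
  T[0,1] 'ab' = {S}
  T[1,2] 'bd' = {A}
  T[0,2] 'abd' = {A,S}

S ∈ T[0,2] ⇒ YES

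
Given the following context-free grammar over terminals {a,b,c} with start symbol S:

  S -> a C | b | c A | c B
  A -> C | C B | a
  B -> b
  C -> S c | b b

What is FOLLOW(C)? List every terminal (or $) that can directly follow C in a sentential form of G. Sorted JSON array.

Compute FIRST by fixpoint:
pass 1:
  A via A→a: +{a}
  B via B→b: +{b}
  C via C→b b: +{b}
  S via S→a C: +{a}
  S via S→b: +{b}
  S via S→c A: +{c}
  FIRST[S]={a,b,c}  FIRST[A]={a}  FIRST[B]={b}  FIRST[C]={b}
pass 2:
  A via A→C: +{b}
  C via C→S c: +{a,c}
  FIRST[S]={a,b,c}  FIRST[A]={a,b}  FIRST[B]={b}  FIRST[C]={a,b,c}
pass 3:
  A via A→C: +{c}
  FIRST[S]={a,b,c}  FIRST[A]={a,b,c}  FIRST[B]={b}  FIRST[C]={a,b,c}
pass 4: (stable)
  FIRST[S]={a,b,c}  FIRST[A]={a,b,c}  FIRST[B]={b}  FIRST[C]={a,b,c}

FOLLOW iteration:
initialize: $ ∈ FOLLOW(S)
round 1:
  A→C B: FOLLOW(C) ⊇ FIRST(B) = {b}; new: +{b}
  C→S c: FOLLOW(S) ⊇ FIRST(c) = {c}; new: +{c}
  S→a C: FOLLOW(C) ⊇ FOLLOW(S) ⊇ {$,c}; new: +{$,c}
  S→c A: FOLLOW(A) ⊇ FOLLOW(S) ⊇ {$,c}; new: +{$,c}
  S→c B: FOLLOW(B) ⊇ FOLLOW(S) ⊇ {$,c}; new: +{$,c}
  S: {$,c}  A: {$,c}  B: {$,c}  C: {$,b,c}
round 2: (stable)
  S: {$,c}  A: {$,c}  B: {$,c}  C: {$,b,c}

FOLLOW(C) = ["$", "b", "c"]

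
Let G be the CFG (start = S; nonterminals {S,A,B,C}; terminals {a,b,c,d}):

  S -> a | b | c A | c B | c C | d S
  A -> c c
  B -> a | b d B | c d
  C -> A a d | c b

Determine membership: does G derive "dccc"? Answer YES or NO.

CNF form of G:
  S -> T0 A | T0 B | T0 C | T2 S | a | b
  A -> T0 T0
  B -> T0 T2 | T1 X4 | a
  C -> A X5 | T0 T1
  T0 -> c
  T1 -> b
  T2 -> d
  T3 -> a
  X4 -> T2 B
  X5 -> T3 T2

Fill CYK table bottom-up:
  cell(0,0) d: {T2}  orig:{}
  cell(1,1) c: {T0}  orig:{}
  cell(2,2) c: {T0}  orig:{}
  cell(3,3) c: {T0}  orig:{}
  cell(0,1) dc: ∅
  cell(1,2) cc: {A}
  cell(2,3) cc: {A}
  cell(0,2) dcc: ∅
  cell(1,3) ccc: {S}
  cell(0,3) dccc: {S}

S ∈ T[0,3] ⇒ YES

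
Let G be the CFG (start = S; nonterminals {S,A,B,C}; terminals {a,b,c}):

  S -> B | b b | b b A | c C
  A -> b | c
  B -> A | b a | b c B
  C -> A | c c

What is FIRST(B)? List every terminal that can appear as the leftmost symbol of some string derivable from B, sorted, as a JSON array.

FIRST sets, iterate to fixpoint:
iter 1:
  A via A→b: +{b}
  A via A→c: +{c}
  B via B→A: +{b,c}
  C via C→A: +{b,c}
  S via S→B: +{b,c}
  S: {b,c}  A: {b,c}  B: {b,c}  C: {b,c}
iter 2: (no change)
  S: {b,c}  A: {b,c}  B: {b,c}  C: {b,c}

FIRST(B) = ["b", "c"]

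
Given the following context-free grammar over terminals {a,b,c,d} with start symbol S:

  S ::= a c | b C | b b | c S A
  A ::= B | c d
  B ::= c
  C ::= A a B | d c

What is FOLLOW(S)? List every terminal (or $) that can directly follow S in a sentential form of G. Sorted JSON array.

Compute FIRST by fixpoint:
[1]
  A via A→c d: +{c}
  B via B→c: +{c}
  C via C→A a B: +{c}
  C via C→d c: +{d}
  S via S→a c: +{a}
  S via S→b C: +{b}
  S via S→c S A: +{c}
  S: {a,b,c}  A: {c}  B: {c}  C: {c,d}
[2] (stable)
  S: {a,b,c}  A: {c}  B: {c}  C: {c,d}

Compute FOLLOW by fixpoint:
seed FOLLOW(S) with $
[1]
  C→A a B: FOLLOW(A) ⊇ FIRST(a) = {a}; new: +{a}
  S→b C: FOLLOW(C) ⊇ FOLLOW(S) ⊇ {$}; new: +{$}
  S→c S A: FOLLOW(S) ⊇ FIRST(A) = {c}; new: +{c}
  S→c S A: FOLLOW(A) ⊇ FOLLOW(S) ⊇ {$,c}; new: +{$,c}
  S: {$,c}  A: {$,a,c}  B: {}  C: {$}
[2]
  A→B: FOLLOW(B) ⊇ FOLLOW(A) ⊇ {$,a,c}; new: +{$,a,c}
  S→b C: FOLLOW(C) ⊇ FOLLOW(S) ⊇ {$,c}; new: +{c}
  S: {$,c}  A: {$,a,c}  B: {$,a,c}  C: {$,c}
[3] (no change)
  S: {$,c}  A: {$,a,c}  B: {$,a,c}  C: {$,c}

FOLLOW(S) = ["$", "c"]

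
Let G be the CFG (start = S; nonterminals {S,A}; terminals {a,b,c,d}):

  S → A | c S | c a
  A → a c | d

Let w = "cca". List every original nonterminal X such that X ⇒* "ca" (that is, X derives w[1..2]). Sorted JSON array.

Convert to CNF:
  S -> T0 T1 | T1 S | T1 T0 | d
  A -> T0 T1 | d
  T0 -> a
  T1 -> c

CYK table (by increasing span), restricted to cells inside w[1..2]:
  [1..1]={T1}  "c"  orig:{}
  [2..2]={T0}  "a"  orig:{}
  [1..2]={S}  "ca"

Original NTs in T[1,2] deriving "ca": ["S"]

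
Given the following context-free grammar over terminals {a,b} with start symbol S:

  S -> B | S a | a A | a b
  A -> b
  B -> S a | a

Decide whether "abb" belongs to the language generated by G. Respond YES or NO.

CNF form of G:
  S -> S T0 | T0 A | T0 T1 | a
  A -> b
  B -> S T0 | a
  T0 -> a
  T1 -> b

CYK table (by increasing span):
  [0..0]={B,S,T0}  "a"  orig:{B,S}
  [1..1]={A,T1}  "b"  orig:{A}
  [2..2]={A,T1}  "b"  orig:{A}
  [0..1]={S}  "ab"
  [1..2]=∅  "bb"
  [0..2]=∅  "abb"

S ∉ T[0,2] ⇒ NO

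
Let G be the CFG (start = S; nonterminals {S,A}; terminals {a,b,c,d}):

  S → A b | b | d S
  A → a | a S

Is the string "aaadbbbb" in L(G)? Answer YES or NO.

Convert to CNF:
  S -> A T1 | T2 S | b
  A -> T0 S | a
  T0 -> a
  T1 -> b
  T2 -> d

Fill CYK table bottom-up:
  [0..0]={A,T0}  "a"  orig:{A}
  [1..1]={A,T0}  "a"  orig:{A}
  [2..2]={A,T0}  "a"  orig:{A}
  [3..3]={T2}  "d"  orig:{}
  [4..4]={S,T1}  "b"  orig:{S}
  [5..5]={S,T1}  "b"  orig:{S}
  [6..6]={S,T1}  "b"  orig:{S}
  [7..7]={S,T1}  "b"  orig:{S}
  [0..1]=∅  "aa"
  [1..2]=∅  "aa"
  [2..3]=∅  "ad"
  [3..4]={S}  "db"
  [4..5]=∅  "bb"
  [5..6]=∅  "bb"
  [6..7]=∅  "bb"
  [0..2]=∅  "aaa"
  [1..3]=∅  "aad"
  [2..4]={A}  "adb"
  [3..5]=∅  "dbb"
  [4..6]=∅  "bbb"
  [5..7]=∅  "bbb"
  [0..3]=∅  "aaad"
  [1..4]=∅  "aadb"
  [2..5]={S}  "adbb"
  [3..6]=∅  "dbbb"
  [4..7]=∅  "bbbb"
  [0..4]=∅  "aaadb"
  [1..5]={A}  "aadbb"
  [2..6]=∅  "adbbb"
  [3..7]=∅  "dbbbb"
  [0..5]=∅  "aaadbb"
  [1..6]={S}  "aadbbb"
  [2..7]=∅  "adbbbb"
  [0..6]={A}  "aaadbbb"
  [1..7]=∅  "aadbbbb"
  [0..7]={S}  "aaadbbbb"

S ∈ T[0,7] ⇒ YES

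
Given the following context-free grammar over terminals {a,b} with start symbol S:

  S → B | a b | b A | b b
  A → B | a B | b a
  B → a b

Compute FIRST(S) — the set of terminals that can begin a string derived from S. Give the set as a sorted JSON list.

FIRST iteration:
[1]
  A via A→a B: +{a}
  A via A→b a: +{b}
  B via B→a b: +{a}
  S via S→B: +{a}
  S via S→b A: +{b}
  S: {a,b}  A: {a,b}  B: {a}
[2] — fixpoint
  S: {a,b}  A: {a,b}  B: {a}

FIRST(S) = ["a", "b"]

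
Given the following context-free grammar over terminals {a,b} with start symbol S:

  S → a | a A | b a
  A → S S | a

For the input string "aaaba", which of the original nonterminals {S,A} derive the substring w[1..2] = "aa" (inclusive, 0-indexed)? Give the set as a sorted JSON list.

Convert to CNF:
  S -> T0 A | T1 T0 | a
  A -> S S | a
  T0 -> a
  T1 -> b

Fill CYK table bottom-up, restricted to cells inside w[1..2]:
  cell(1,1) a: {A,S,T0}  orig:{A,S}
  cell(2,2) a: {A,S,T0}  orig:{A,S}
  cell(1,2) aa: {A,S}

Original NTs in T[1,2] deriving "aa": ["A", "S"]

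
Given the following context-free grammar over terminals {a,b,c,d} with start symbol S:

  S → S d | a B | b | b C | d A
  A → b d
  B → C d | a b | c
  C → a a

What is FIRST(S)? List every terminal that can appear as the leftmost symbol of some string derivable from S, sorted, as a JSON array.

FIRST iteration:
[1]
  A via A→b d: +{b}
  B via B→a b: +{a}
  B via B→c: +{c}
  C via C→a a: +{a}
  S via S→a B: +{a}
  S via S→b: +{b}
  S via S→d A: +{d}
  S: {a,b,d}  A: {b}  B: {a,c}  C: {a}
[2] — fixpoint
  S: {a,b,d}  A: {b}  B: {a,c}  C: {a}

FIRST(S) = ["a", "b", "d"]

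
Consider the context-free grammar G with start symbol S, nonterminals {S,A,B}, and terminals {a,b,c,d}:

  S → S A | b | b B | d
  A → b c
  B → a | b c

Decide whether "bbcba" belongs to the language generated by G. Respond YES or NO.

CNF form of G:
  S -> S A | T0 B | b | d
  A -> T0 T1
  B -> T0 T1 | a
  T0 -> b
  T1 -> c

CYK table (by increasing span):
  [0..0]={S,T0}  "b"  orig:{S}
  [1..1]={S,T0}  "b"  orig:{S}
  [2..2]={T1}  "c"  orig:{}
  [3..3]={S,T0}  "b"  orig:{S}
  [4..4]={B}  "a"
  [0..1]=∅  "bb"
  [1..2]={A,B}  "bc"
  [2..3]=∅  "cb"
  [3..4]={S}  "ba"
  [0..2]={S}  "bbc"
  [1..3]=∅  "bcb"
  [2..4]=∅  "cba"
  [0..3]=∅  "bbcb"
  [1..4]=∅  "bcba"
  [0..4]=∅  "bbcba"

S ∉ T[0,4] ⇒ NO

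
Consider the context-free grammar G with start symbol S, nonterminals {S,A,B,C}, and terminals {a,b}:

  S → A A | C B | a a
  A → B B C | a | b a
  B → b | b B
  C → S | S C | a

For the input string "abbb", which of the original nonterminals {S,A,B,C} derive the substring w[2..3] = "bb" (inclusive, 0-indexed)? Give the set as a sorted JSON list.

CNF form of G:
  S -> A A | C B | T1 T1
  A -> B X2 | T0 T1 | a
  B -> T0 B | b
  C -> A A | C B | S C | T1 T1 | a
  T0 -> b
  T1 -> a
  X2 -> B C

Fill CYK table bottom-up — only the sub-triangle for w[2..3]:
  T[2,2] 'b' = {B,T0}  orig:{B}
  T[3,3] 'b' = {B,T0}  orig:{B}
  T[2,3] 'bb' = {B}

Original NTs in T[2,3] deriving "bb": ["B"]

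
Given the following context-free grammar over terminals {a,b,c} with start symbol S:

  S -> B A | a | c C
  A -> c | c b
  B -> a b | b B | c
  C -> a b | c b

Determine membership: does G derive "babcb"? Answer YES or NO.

CNF form of G:
  S -> B A | T0 C | a
  A -> T0 T1 | c
  B -> T1 B | T2 T1 | c
  C -> T0 T1 | T2 T1
  T0 -> c
  T1 -> b
  T2 -> a

CYK table (by increasing span):
  [0..0]={T1}  "b"  orig:{}
  [1..1]={S,T2}  "a"  orig:{S}
  [2..2]={T1}  "b"  orig:{}
  [3..3]={A,B,T0}  "c"  orig:{A,B}
  [4..4]={T1}  "b"  orig:{}
  [0..1]=∅  "ba"
  [1..2]={B,C}  "ab"
  [2..3]={B}  "bc"
  [3..4]={A,C}  "cb"
  [0..2]={B}  "bab"
  [1..3]={S}  "abc"
  [2..4]=∅  "bcb"
  [0..3]={S}  "babc"
  [1..4]={S}  "abcb"
  [0..4]={S}  "babcb"

S ∈ T[0,4] ⇒ YES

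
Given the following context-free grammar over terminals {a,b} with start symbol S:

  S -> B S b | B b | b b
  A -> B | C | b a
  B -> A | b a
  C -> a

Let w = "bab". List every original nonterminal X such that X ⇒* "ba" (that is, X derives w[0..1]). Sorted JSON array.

CNF form of G:
  S -> B T0 | B X2 | T0 T0
  A -> T0 T1 | a
  B -> T0 T1 | a
  C -> a
  T0 -> b
  T1 -> a
  X2 -> S T0

CYK fill — only the sub-triangle for w[0..1]:
  cell(0,0) b: {T0}  orig:{}
  cell(1,1) a: {A,B,C,T1}  orig:{A,B,C}
  cell(0,1) ba: {A,B}

Original NTs in T[0,1] deriving "ba": ["A", "B"]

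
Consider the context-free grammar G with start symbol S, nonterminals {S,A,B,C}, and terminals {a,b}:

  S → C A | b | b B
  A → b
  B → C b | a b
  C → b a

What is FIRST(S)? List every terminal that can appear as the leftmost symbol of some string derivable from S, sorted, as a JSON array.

Compute FIRST by fixpoint:
iter 1:
  A via A→b: +{b}
  B via B→a b: +{a}
  C via C→b a: +{b}
  S via S→C A: +{b}
  S: {b}  A: {b}  B: {a}  C: {b}
iter 2:
  B via B→C b: +{b}
  S: {b}  A: {b}  B: {a,b}  C: {b}
iter 3: — fixpoint
  S: {b}  A: {b}  B: {a,b}  C: {b}

FIRST(S) = ["b"]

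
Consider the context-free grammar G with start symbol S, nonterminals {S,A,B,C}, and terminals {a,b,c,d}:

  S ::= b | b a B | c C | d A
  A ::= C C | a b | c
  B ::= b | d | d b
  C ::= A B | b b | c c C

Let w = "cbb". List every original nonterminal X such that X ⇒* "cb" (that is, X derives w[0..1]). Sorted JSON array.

Convert to CNF:
  S -> T1 X5 | T2 A | T3 C | b
  A -> C C | T0 T1 | c
  B -> T2 T1 | b | d
  C -> A B | T1 T1 | T3 X4
  T0 -> a
  T1 -> b
  T2 -> d
  T3 -> c
  X4 -> T3 C
  X5 -> T0 B

CYK table (by increasing span) — only the sub-triangle for w[0..1]:
  [0..0]={A,T3}  "c"  orig:{A}
  [1..1]={B,S,T1}  "b"  orig:{B,S}
  [0..1]={C}  "cb"

Original NTs in T[0,1] deriving "cb": ["C"]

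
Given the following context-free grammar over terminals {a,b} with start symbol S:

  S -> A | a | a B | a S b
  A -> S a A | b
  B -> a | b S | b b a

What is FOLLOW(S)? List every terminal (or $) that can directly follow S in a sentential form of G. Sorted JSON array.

FIRST iteration:
iter 1:
  A via A→b: +{b}
  B via B→a: +{a}
  B via B→b S: +{b}
  S via S→A: +{b}
  S via S→a: +{a}
  S: {a,b}  A: {b}  B: {a,b}
iter 2:
  A via A→S a A: +{a}
  S: {a,b}  A: {a,b}  B: {a,b}
iter 3: (stable)
  S: {a,b}  A: {a,b}  B: {a,b}

FOLLOW iteration:
seed FOLLOW(S) with $
[1]
  A→S a A: FOLLOW(S) ⊇ FIRST(a) = {a}; new: +{a}
  S→A: FOLLOW(A) ⊇ FOLLOW(S) ⊇ {$,a}; new: +{$,a}
  S→a B: FOLLOW(B) ⊇ FOLLOW(S) ⊇ {$,a}; new: +{$,a}
  S→a S b: FOLLOW(S) ⊇ FIRST(b) = {b}; new: +{b}
  FOLLOW(S)={$,a,b}  FOLLOW(A)={$,a}  FOLLOW(B)={$,a}
[2]
  S→A: FOLLOW(A) ⊇ FOLLOW(S) ⊇ {$,a,b}; new: +{b}
  S→a B: FOLLOW(B) ⊇ FOLLOW(S) ⊇ {$,a,b}; new: +{b}
  FOLLOW(S)={$,a,b}  FOLLOW(A)={$,a,b}  FOLLOW(B)={$,a,b}
[3] (no change)
  FOLLOW(S)={$,a,b}  FOLLOW(A)={$,a,b}  FOLLOW(B)={$,a,b}

FOLLOW(S) = ["$", "a", "b"]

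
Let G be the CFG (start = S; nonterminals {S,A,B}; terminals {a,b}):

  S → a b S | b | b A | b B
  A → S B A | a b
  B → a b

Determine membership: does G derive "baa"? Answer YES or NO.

Convert to CNF:
  S -> T0 X3 | T1 A | T1 B | b
  A -> S X2 | T0 T1
  B -> T0 T1
  T0 -> a
  T1 -> b
  X2 -> B A
  X3 -> T1 S

Fill CYK table bottom-up:
  [0..0]={S,T1}  "b"  orig:{S}
  [1..1]={T0}  "a"  orig:{}
  [2..2]={T0}  "a"  orig:{}
  [0..1]=∅  "ba"
  [1..2]=∅  "aa"
  [0..2]=∅  "baa"

S ∉ T[0,2] ⇒ NO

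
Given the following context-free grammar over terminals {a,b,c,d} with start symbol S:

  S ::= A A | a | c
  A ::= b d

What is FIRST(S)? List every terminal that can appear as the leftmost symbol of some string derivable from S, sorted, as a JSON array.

FIRST iteration:
pass 1:
  A via A→b d: +{b}
  S via S→A A: +{b}
  S via S→a: +{a}
  S via S→c: +{c}
  FIRST[S]={a,b,c}  FIRST[A]={b}
pass 2: (no change)
  FIRST[S]={a,b,c}  FIRST[A]={b}

FIRST(S) = ["a", "b", "c"]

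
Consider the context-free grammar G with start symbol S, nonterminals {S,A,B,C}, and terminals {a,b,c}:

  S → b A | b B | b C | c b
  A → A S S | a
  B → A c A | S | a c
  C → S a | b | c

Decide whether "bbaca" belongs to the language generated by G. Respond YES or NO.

CNF form of G:
  S -> T0 T2 | T2 A | T2 B | T2 C
  A -> A X3 | a
  B -> A X4 | T0 T2 | T1 T0 | T2 A | T2 B | T2 C
  C -> S T1 | b | c
  T0 -> c
  T1 -> a
  T2 -> b
  X3 -> S S
  X4 -> T0 A

CYK table (by increasing span):
  [0..0]={C,T2}  "b"  orig:{C}
  [1..1]={C,T2}  "b"  orig:{C}
  [2..2]={A,T1}  "a"  orig:{A}
  [3..3]={C,T0}  "c"  orig:{C}
  [4..4]={A,T1}  "a"  orig:{A}
  [0..1]={B,S}  "bb"
  [1..2]={B,S}  "ba"
  [2..3]={B}  "ac"
  [3..4]={X4}  "ca"  orig:{}
  [0..2]={B,C,S}  "bba"
  [1..3]={B,S}  "bac"
  [2..4]={B}  "aca"
  [0..3]={B,S}  "bbac"
  [1..4]={B,C,S}  "baca"
  [0..4]={B,C,S}  "bbaca"

S ∈ T[0,4] ⇒ YES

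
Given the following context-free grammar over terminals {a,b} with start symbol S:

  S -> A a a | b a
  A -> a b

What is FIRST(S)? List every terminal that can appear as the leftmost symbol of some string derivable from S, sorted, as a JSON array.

FIRST iteration:
round 1:
  A via A→a b: +{a}
  S via S→A a a: +{a}
  S via S→b a: +{b}
  FIRST[S]={a,b}  FIRST[A]={a}
round 2: (stable)
  FIRST[S]={a,b}  FIRST[A]={a}

FIRST(S) = ["a", "b"]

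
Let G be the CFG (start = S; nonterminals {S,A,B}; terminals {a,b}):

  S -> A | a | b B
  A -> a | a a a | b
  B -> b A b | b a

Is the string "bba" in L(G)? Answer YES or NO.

Convert to CNF:
  S -> T0 X4 | T1 B | a | b
  A -> T0 X2 | a | b
  B -> T1 T0 | T1 X3
  T0 -> a
  T1 -> b
  X2 -> T0 T0
  X3 -> A T1
  X4 -> T0 T0

CYK table (by increasing span):
  [0..0]={A,S,T1}  "b"  orig:{A,S}
  [1..1]={A,S,T1}  "b"  orig:{A,S}
  [2..2]={A,S,T0}  "a"  orig:{A,S}
  [0..1]={X3}  "bb"  orig:{}
  [1..2]={B}  "ba"
  [0..2]={S}  "bba"

S ∈ T[0,2] ⇒ YES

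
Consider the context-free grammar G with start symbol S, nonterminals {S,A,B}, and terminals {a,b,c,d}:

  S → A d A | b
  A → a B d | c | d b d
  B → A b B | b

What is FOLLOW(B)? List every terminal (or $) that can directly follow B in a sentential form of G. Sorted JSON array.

FIRST iteration:
round 1:
  A via A→a B d: +{a}
  A via A→c: +{c}
  A via A→d b d: +{d}
  B via B→A b B: +{a,c,d}
  B via B→b: +{b}
  S via S→A d A: +{a,c,d}
  S via S→b: +{b}
  S: {a,b,c,d}  A: {a,c,d}  B: {a,b,c,d}
round 2: (no change)
  S: {a,b,c,d}  A: {a,c,d}  B: {a,b,c,d}

FOLLOW iteration:
FOLLOW(S) := {$}
[1]
  A→a B d: FOLLOW(B) ⊇ FIRST(d) = {d}; new: +{d}
  B→A b B: FOLLOW(A) ⊇ FIRST(b) = {b}; new: +{b}
  S→A d A: FOLLOW(A) ⊇ FIRST(d) = {d}; new: +{d}
  S→A d A: FOLLOW(A) ⊇ FOLLOW(S) ⊇ {$}; new: +{$}
  FOLLOW(S)={$}  FOLLOW(A)={$,b,d}  FOLLOW(B)={d}
[2] — fixpoint
  FOLLOW(S)={$}  FOLLOW(A)={$,b,d}  FOLLOW(B)={d}

FOLLOW(B) = ["d"]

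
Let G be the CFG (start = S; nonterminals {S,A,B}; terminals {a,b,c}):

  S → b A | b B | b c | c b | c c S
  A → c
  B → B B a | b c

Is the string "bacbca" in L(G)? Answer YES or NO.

CNF form of G:
  S -> T1 A | T1 B | T1 T2 | T2 T1 | T2 X4
  A -> c
  B -> B X3 | T1 T2
  T0 -> a
  T1 -> b
  T2 -> c
  X3 -> B T0
  X4 -> T2 S

Fill CYK table bottom-up:
  cell(0,0) b: {T1}  orig:{}
  cell(1,1) a: {T0}  orig:{}
  cell(2,2) c: {A,T2}  orig:{A}
  cell(3,3) b: {T1}  orig:{}
  cell(4,4) c: {A,T2}  orig:{A}
  cell(5,5) a: {T0}  orig:{}
  cell(0,1) ba: ∅
  cell(1,2) ac: ∅
  cell(2,3) cb: {S}
  cell(3,4) bc: {B,S}
  cell(4,5) ca: ∅
  cell(0,2) bac: ∅
  cell(1,3) acb: ∅
  cell(2,4) cbc: {X4}  orig:{}
  cell(3,5) bca: {X3}  orig:{}
  cell(0,3) bacb: ∅
  cell(1,4) acbc: ∅
  cell(2,5) cbca: ∅
  cell(0,4) bacbc: ∅
  cell(1,5) acbca: ∅
  cell(0,5) bacbca: ∅

S ∉ T[0,5] ⇒ NO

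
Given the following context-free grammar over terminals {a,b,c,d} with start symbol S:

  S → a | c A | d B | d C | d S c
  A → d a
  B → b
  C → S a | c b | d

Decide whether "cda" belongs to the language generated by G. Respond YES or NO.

CNF form of G:
  S -> T0 B | T0 C | T0 X4 | T2 A | a
  A -> T0 T1
  B -> b
  C -> S T1 | T2 T3 | d
  T0 -> d
  T1 -> a
  T2 -> c
  T3 -> b
  X4 -> S T2

Fill CYK table bottom-up:
  [0..0]={T2}  "c"  orig:{}
  [1..1]={C,T0}  "d"  orig:{C}
  [2..2]={S,T1}  "a"  orig:{S}
  [0..1]=∅  "cd"
  [1..2]={A}  "da"
  [0..2]={S}  "cda"

S ∈ T[0,2] ⇒ YES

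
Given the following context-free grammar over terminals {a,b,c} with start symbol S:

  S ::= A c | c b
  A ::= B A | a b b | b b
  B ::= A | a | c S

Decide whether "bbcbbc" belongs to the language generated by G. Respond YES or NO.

CNF form of G:
  S -> A T2 | T2 T1
  A -> B A | T0 X3 | T1 T1
  B -> B A | T0 X4 | T1 T1 | T2 S | a
  T0 -> a
  T1 -> b
  T2 -> c
  X3 -> T1 T1
  X4 -> T1 T1

CYK fill:
  cell(0,0) b: {T1}  orig:{}
  cell(1,1) b: {T1}  orig:{}
  cell(2,2) c: {T2}  orig:{}
  cell(3,3) b: {T1}  orig:{}
  cell(4,4) b: {T1}  orig:{}
  cell(5,5) c: {T2}  orig:{}
  cell(0,1) bb: {A,B,X3,X4}  orig:{A,B}
  cell(1,2) bc: ∅
  cell(2,3) cb: {S}
  cell(3,4) bb: {A,B,X3,X4}  orig:{A,B}
  cell(4,5) bc: ∅
  cell(0,2) bbc: {S}
  cell(1,3) bcb: ∅
  cell(2,4) cbb: ∅
  cell(3,5) bbc: {S}
  cell(0,3) bbcb: ∅
  cell(1,4) bcbb: ∅
  cell(2,5) cbbc: {B}
  cell(0,4) bbcbb: ∅
  cell(1,5) bcbbc: ∅
  cell(0,5) bbcbbc: ∅

S ∉ T[0,5] ⇒ NO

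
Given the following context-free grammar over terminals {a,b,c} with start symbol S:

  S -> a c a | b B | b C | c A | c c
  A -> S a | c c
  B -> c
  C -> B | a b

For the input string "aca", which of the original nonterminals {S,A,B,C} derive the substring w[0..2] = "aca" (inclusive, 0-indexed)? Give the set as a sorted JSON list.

CNF form of G:
  S -> T0 X3 | T1 A | T1 T1 | T2 B | T2 C
  A -> S T0 | T1 T1
  B -> c
  C -> T0 T2 | c
  T0 -> a
  T1 -> c
  T2 -> b
  X3 -> T1 T0

CYK fill, restricted to cells inside w[0..2]:
  cell(0,0) a: {T0}  orig:{}
  cell(1,1) c: {B,C,T1}  orig:{B,C}
  cell(2,2) a: {T0}  orig:{}
  cell(0,1) ac: ∅
  cell(1,2) ca: {X3}  orig:{}
  cell(0,2) aca: {S}

Original NTs in T[0,2] deriving "aca": ["S"]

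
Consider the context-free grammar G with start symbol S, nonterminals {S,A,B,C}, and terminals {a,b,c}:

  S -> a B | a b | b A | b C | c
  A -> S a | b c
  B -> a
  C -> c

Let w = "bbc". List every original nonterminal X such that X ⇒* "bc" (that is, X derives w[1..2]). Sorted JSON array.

CNF form of G:
  S -> T0 B | T0 T1 | T1 A | T1 C | c
  A -> S T0 | T1 T2
  B -> a
  C -> c
  T0 -> a
  T1 -> b
  T2 -> c

CYK table (by increasing span), restricted to cells inside w[1..2]:
  T[1,1] 'b' = {T1}  orig:{}
  T[2,2] 'c' = {C,S,T2}  orig:{C,S}
  T[1,2] 'bc' = {A,S}

Original NTs in T[1,2] deriving "bc": ["A", "S"]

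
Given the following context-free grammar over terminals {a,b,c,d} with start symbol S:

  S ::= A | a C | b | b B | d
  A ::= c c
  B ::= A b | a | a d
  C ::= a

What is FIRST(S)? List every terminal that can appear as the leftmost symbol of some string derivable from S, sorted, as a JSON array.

Compute FIRST by fixpoint:
iter 1:
  A via A→c c: +{c}
  B via B→A b: +{c}
  B via B→a: +{a}
  C via C→a: +{a}
  S via S→A: +{c}
  S via S→a C: +{a}
  S via S→b: +{b}
  S via S→d: +{d}
  FIRST[S]={a,b,c,d}  FIRST[A]={c}  FIRST[B]={a,c}  FIRST[C]={a}
iter 2: (no change)
  FIRST[S]={a,b,c,d}  FIRST[A]={c}  FIRST[B]={a,c}  FIRST[C]={a}

FIRST(S) = ["a", "b", "c", "d"]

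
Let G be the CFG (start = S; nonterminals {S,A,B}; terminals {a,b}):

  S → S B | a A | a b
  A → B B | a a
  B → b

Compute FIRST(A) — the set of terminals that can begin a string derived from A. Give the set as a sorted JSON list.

FIRST sets, iterate to fixpoint:
iter 1:
  A via A→a a: +{a}
  B via B→b: +{b}
  S via S→a A: +{a}
  FIRST[S]={a}  FIRST[A]={a}  FIRST[B]={b}
iter 2:
  A via A→B B: +{b}
  FIRST[S]={a}  FIRST[A]={a,b}  FIRST[B]={b}
iter 3: — fixpoint
  FIRST[S]={a}  FIRST[A]={a,b}  FIRST[B]={b}

FIRST(A) = ["a", "b"]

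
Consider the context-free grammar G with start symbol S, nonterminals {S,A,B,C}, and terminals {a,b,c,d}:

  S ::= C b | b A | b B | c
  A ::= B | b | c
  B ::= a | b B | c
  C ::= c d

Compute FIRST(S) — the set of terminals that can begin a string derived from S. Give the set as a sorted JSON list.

FIRST sets, iterate to fixpoint:
[1]
  A via A→b: +{b}
  A via A→c: +{c}
  B via B→a: +{a}
  B via B→b B: +{b}
  B via B→c: +{c}
  C via C→c d: +{c}
  S via S→C b: +{c}
  S via S→b A: +{b}
  FIRST(S)={b,c}  FIRST(A)={b,c}  FIRST(B)={a,b,c}  FIRST(C)={c}
[2]
  A via A→B: +{a}
  FIRST(S)={b,c}  FIRST(A)={a,b,c}  FIRST(B)={a,b,c}  FIRST(C)={c}
[3] done
  FIRST(S)={b,c}  FIRST(A)={a,b,c}  FIRST(B)={a,b,c}  FIRST(C)={c}

FIRST(S) = ["b", "c"]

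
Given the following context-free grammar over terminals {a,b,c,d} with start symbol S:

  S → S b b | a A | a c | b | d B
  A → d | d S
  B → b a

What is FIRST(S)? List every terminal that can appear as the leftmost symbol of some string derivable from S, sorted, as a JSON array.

FIRST iteration:
pass 1:
  A via A→d: +{d}
  B via B→b a: +{b}
  S via S→a A: +{a}
  S via S→b: +{b}
  S via S→d B: +{d}
  S: {a,b,d}  A: {d}  B: {b}
pass 2: (no change)
  S: {a,b,d}  A: {d}  B: {b}

FIRST(S) = ["a", "b", "d"]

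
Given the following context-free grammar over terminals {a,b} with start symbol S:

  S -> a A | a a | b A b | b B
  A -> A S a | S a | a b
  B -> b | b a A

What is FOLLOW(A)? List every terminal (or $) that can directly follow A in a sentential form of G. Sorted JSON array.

FIRST sets, iterate to fixpoint:
iter 1:
  A via A→a b: +{a}
  B via B→b: +{b}
  S via S→a A: +{a}
  S via S→b A b: +{b}
  S: {a,b}  A: {a}  B: {b}
iter 2:
  A via A→S a: +{b}
  S: {a,b}  A: {a,b}  B: {b}
iter 3: done
  S: {a,b}  A: {a,b}  B: {b}

FOLLOW iteration:
initialize: $ ∈ FOLLOW(S)
round 1:
  A→A S a: FOLLOW(A) ⊇ FIRST(S) = {a,b}; new: +{a,b}
  A→A S a: FOLLOW(S) ⊇ FIRST(a) = {a}; new: +{a}
  S→a A: FOLLOW(A) ⊇ FOLLOW(S) ⊇ {$,a}; new: +{$}
  S→b B: FOLLOW(B) ⊇ FOLLOW(S) ⊇ {$,a}; new: +{$,a}
  FOLLOW[S]={$,a}  FOLLOW[A]={$,a,b}  FOLLOW[B]={$,a}
round 2: (stable)
  FOLLOW[S]={$,a}  FOLLOW[A]={$,a,b}  FOLLOW[B]={$,a}

FOLLOW(A) = ["$", "a", "b"]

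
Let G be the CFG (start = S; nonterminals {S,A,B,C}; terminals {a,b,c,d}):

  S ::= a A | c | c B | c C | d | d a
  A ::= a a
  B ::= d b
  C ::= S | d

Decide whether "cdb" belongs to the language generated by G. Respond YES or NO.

CNF form of G:
  S -> T0 A | T1 T0 | T3 B | T3 C | c | d
  A -> T0 T0
  B -> T1 T2
  C -> T0 A | T1 T0 | T3 B | T3 C | c | d
  T0 -> a
  T1 -> d
  T2 -> b
  T3 -> c

CYK table (by increasing span):
  T[0,0] 'c' = {C,S,T3}  orig:{C,S}
  T[1,1] 'd' = {C,S,T1}  orig:{C,S}
  T[2,2] 'b' = {T2}  orig:{}
  T[0,1] 'cd' = {C,S}
  T[1,2] 'db' = {B}
  T[0,2] 'cdb' = {C,S}

S ∈ T[0,2] ⇒ YES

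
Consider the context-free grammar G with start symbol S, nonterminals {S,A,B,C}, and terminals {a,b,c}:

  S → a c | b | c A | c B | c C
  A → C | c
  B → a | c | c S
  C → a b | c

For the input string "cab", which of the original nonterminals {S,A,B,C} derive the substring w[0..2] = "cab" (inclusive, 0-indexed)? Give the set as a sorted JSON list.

Convert to CNF:
  S -> T0 T2 | T2 A | T2 B | T2 C | b
  A -> T0 T1 | c
  B -> T2 S | a | c
  C -> T0 T1 | c
  T0 -> a
  T1 -> b
  T2 -> c

Fill CYK table bottom-up (cells [i..j] with 0 ≤ i ≤ j ≤ 2 only):
  T[0,0] 'c' = {A,B,C,T2}  orig:{A,B,C}
  T[1,1] 'a' = {B,T0}  orig:{B}
  T[2,2] 'b' = {S,T1}  orig:{S}
  T[0,1] 'ca' = {S}
  T[1,2] 'ab' = {A,C}
  T[0,2] 'cab' = {S}

Original NTs in T[0,2] deriving "cab": ["S"]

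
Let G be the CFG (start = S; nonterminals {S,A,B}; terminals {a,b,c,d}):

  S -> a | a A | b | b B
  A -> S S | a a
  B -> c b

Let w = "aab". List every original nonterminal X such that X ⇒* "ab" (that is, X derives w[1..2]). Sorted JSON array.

CNF form of G:
  S -> T0 A | T2 B | a | b
  A -> S S | T0 T0
  B -> T1 T2
  T0 -> a
  T1 -> c
  T2 -> b

CYK table (by increasing span), restricted to cells inside w[1..2]:
  [1..1]={S,T0}  "a"  orig:{S}
  [2..2]={S,T2}  "b"  orig:{S}
  [1..2]={A}  "ab"

Original NTs in T[1,2] deriving "ab": ["A"]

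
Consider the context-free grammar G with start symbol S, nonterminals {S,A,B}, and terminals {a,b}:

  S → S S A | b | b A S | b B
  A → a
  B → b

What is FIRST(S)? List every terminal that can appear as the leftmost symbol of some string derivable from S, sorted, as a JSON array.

FIRST sets, iterate to fixpoint:
iter 1:
  A via A→a: +{a}
  B via B→b: +{b}
  S via S→b: +{b}
  FIRST[S]={b}  FIRST[A]={a}  FIRST[B]={b}
iter 2: done
  FIRST[S]={b}  FIRST[A]={a}  FIRST[B]={b}

FIRST(S) = ["b"]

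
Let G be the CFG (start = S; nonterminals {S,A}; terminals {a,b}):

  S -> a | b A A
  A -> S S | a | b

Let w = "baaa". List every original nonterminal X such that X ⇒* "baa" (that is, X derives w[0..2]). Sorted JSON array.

CNF form of G:
  S -> T0 X1 | a
  A -> S S | a | b
  T0 -> b
  X1 -> A A

CYK table (by increasing span), restricted to cells inside w[0..2]:
  cell(0,0) b: {A,T0}  orig:{A}
  cell(1,1) a: {A,S}
  cell(2,2) a: {A,S}
  cell(0,1) ba: {X1}  orig:{}
  cell(1,2) aa: {A,X1}  orig:{A}
  cell(0,2) baa: {S,X1}  orig:{S}

Original NTs in T[0,2] deriving "baa": ["S"]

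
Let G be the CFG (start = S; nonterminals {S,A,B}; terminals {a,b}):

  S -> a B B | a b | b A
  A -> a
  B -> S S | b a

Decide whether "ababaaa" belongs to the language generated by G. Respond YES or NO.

Convert to CNF:
  S -> T0 A | T1 T0 | T1 X2
  A -> a
  B -> S S | T0 T1
  T0 -> b
  T1 -> a
  X2 -> B B

Fill CYK table bottom-up:
  [0..0]={A,T1}  "a"  orig:{A}
  [1..1]={T0}  "b"  orig:{}
  [2..2]={A,T1}  "a"  orig:{A}
  [3..3]={T0}  "b"  orig:{}
  [4..4]={A,T1}  "a"  orig:{A}
  [5..5]={A,T1}  "a"  orig:{A}
  [6..6]={A,T1}  "a"  orig:{A}
  [0..1]={S}  "ab"
  [1..2]={B,S}  "ba"
  [2..3]={S}  "ab"
  [3..4]={B,S}  "ba"
  [4..5]=∅  "aa"
  [5..6]=∅  "aa"
  [0..2]=∅  "aba"
  [1..3]=∅  "bab"
  [2..4]=∅  "aba"
  [3..5]=∅  "baa"
  [4..6]=∅  "aaa"
  [0..3]={B}  "abab"
  [1..4]={B,X2}  "baba"  orig:{B}
  [2..5]=∅  "abaa"
  [3..6]=∅  "baaa"
  [0..4]={S}  "ababa"
  [1..5]=∅  "babaa"
  [2..6]=∅  "abaaa"
  [0..5]=∅  "ababaa"
  [1..6]=∅  "babaaa"
  [0..6]=∅  "ababaaa"

S ∉ T[0,6] ⇒ NO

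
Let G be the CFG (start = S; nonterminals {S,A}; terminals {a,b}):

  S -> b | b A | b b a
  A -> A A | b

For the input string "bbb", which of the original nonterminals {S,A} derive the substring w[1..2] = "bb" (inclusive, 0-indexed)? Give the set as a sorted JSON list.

Convert to CNF:
  S -> T0 A | T0 X2 | b
  A -> A A | b
  T0 -> b
  T1 -> a
  X2 -> T0 T1

CYK table (by increasing span), restricted to cells inside w[1..2]:
  T[1,1] 'b' = {A,S,T0}  orig:{A,S}
  T[2,2] 'b' = {A,S,T0}  orig:{A,S}
  T[1,2] 'bb' = {A,S}

Original NTs in T[1,2] deriving "bb": ["A", "S"]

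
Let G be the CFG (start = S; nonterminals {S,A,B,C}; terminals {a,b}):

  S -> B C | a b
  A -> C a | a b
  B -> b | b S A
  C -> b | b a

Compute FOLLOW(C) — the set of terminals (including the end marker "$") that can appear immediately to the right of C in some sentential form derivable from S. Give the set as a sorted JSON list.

FIRST iteration:
pass 1:
  A via A→a b: +{a}
  B via B→b: +{b}
  C via C→b: +{b}
  S via S→B C: +{b}
  S via S→a b: +{a}
  FIRST(S)={a,b}  FIRST(A)={a}  FIRST(B)={b}  FIRST(C)={b}
pass 2:
  A via A→C a: +{b}
  FIRST(S)={a,b}  FIRST(A)={a,b}  FIRST(B)={b}  FIRST(C)={b}
pass 3: — fixpoint
  FIRST(S)={a,b}  FIRST(A)={a,b}  FIRST(B)={b}  FIRST(C)={b}

Compute FOLLOW by fixpoint:
FOLLOW(S) := {$}
pass 1:
  A→C a: FOLLOW(C) ⊇ FIRST(a) = {a}; new: +{a}
  B→b S A: FOLLOW(S) ⊇ FIRST(A) = {a,b}; new: +{a,b}
  S→B C: FOLLOW(B) ⊇ FIRST(C) = {b}; new: +{b}
  S→B C: FOLLOW(C) ⊇ FOLLOW(S) ⊇ {$,a,b}; new: +{$,b}
  FOLLOW(S)={$,a,b}  FOLLOW(A)={}  FOLLOW(B)={b}  FOLLOW(C)={$,a,b}
pass 2:
  B→b S A: FOLLOW(A) ⊇ FOLLOW(B) ⊇ {b}; new: +{b}
  FOLLOW(S)={$,a,b}  FOLLOW(A)={b}  FOLLOW(B)={b}  FOLLOW(C)={$,a,b}
pass 3: done
  FOLLOW(S)={$,a,b}  FOLLOW(A)={b}  FOLLOW(B)={b}  FOLLOW(C)={$,a,b}

FOLLOW(C) = ["$", "a", "b"]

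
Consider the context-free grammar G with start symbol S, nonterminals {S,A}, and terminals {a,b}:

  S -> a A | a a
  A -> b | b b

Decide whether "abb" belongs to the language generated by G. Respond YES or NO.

CNF form of G:
  S -> T1 A | T1 T1
  A -> T0 T0 | b
  T0 -> b
  T1 -> a

Fill CYK table bottom-up:
  [0..0]={T1}  "a"  orig:{}
  [1..1]={A,T0}  "b"  orig:{A}
  [2..2]={A,T0}  "b"  orig:{A}
  [0..1]={S}  "ab"
  [1..2]={A}  "bb"
  [0..2]={S}  "abb"

S ∈ T[0,2] ⇒ YES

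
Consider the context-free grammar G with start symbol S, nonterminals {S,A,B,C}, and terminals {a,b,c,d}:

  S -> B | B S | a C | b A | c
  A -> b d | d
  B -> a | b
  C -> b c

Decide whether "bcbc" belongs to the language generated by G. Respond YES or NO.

Convert to CNF:
  S -> B S | T0 A | T3 C | a | b | c
  A -> T0 T1 | d
  B -> a | b
  C -> T0 T2
  T0 -> b
  T1 -> d
  T2 -> c
  T3 -> a

CYK table (by increasing span):
  [0..0]={B,S,T0}  "b"  orig:{B,S}
  [1..1]={S,T2}  "c"  orig:{S}
  [2..2]={B,S,T0}  "b"  orig:{B,S}
  [3..3]={S,T2}  "c"  orig:{S}
  [0..1]={C,S}  "bc"
  [1..2]=∅  "cb"
  [2..3]={C,S}  "bc"
  [0..2]=∅  "bcb"
  [1..3]=∅  "cbc"
  [0..3]=∅  "bcbc"

S ∉ T[0,3] ⇒ NO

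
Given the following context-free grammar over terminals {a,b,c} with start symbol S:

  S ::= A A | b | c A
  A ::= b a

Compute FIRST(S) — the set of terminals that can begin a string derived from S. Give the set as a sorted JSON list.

FIRST iteration:
iter 1:
  A via A→b a: +{b}
  S via S→A A: +{b}
  S via S→c A: +{c}
  FIRST[S]={b,c}  FIRST[A]={b}
iter 2: done
  FIRST[S]={b,c}  FIRST[A]={b}

FIRST(S) = ["b", "c"]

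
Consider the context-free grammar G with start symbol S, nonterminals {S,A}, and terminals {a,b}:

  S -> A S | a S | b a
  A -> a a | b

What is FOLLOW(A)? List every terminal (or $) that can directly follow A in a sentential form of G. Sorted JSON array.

Compute FIRST by fixpoint:
pass 1:
  A via A→a a: +{a}
  A via A→b: +{b}
  S via S→A S: +{a,b}
  S: {a,b}  A: {a,b}
pass 2: — fixpoint
  S: {a,b}  A: {a,b}

FOLLOW iteration:
seed FOLLOW(S) with $
pass 1:
  S→A S: FOLLOW(A) ⊇ FIRST(S) = {a,b}; new: +{a,b}
  FOLLOW[S]={$}  FOLLOW[A]={a,b}
pass 2: done
  FOLLOW[S]={$}  FOLLOW[A]={a,b}

FOLLOW(A) = ["a", "b"]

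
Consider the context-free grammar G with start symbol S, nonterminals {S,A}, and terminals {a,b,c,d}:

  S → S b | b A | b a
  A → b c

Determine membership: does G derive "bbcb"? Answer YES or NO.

Convert to CNF:
  S -> S T0 | T0 A | T0 T2
  A -> T0 T1
  T0 -> b
  T1 -> c
  T2 -> a

Fill CYK table bottom-up:
  cell(0,0) b: {T0}  orig:{}
  cell(1,1) b: {T0}  orig:{}
  cell(2,2) c: {T1}  orig:{}
  cell(3,3) b: {T0}  orig:{}
  cell(0,1) bb: ∅
  cell(1,2) bc: {A}
  cell(2,3) cb: ∅
  cell(0,2) bbc: {S}
  cell(1,3) bcb: ∅
  cell(0,3) bbcb: {S}

S ∈ T[0,3] ⇒ YES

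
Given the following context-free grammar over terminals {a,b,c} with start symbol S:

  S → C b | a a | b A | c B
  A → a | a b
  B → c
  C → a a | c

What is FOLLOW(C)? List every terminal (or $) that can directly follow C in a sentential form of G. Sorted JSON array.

FIRST sets, iterate to fixpoint:
round 1:
  A via A→a: +{a}
  B via B→c: +{c}
  C via C→a a: +{a}
  C via C→c: +{c}
  S via S→C b: +{a,c}
  S via S→b A: +{b}
  FIRST[S]={a,b,c}  FIRST[A]={a}  FIRST[B]={c}  FIRST[C]={a,c}
round 2: — fixpoint
  FIRST[S]={a,b,c}  FIRST[A]={a}  FIRST[B]={c}  FIRST[C]={a,c}

FOLLOW sets:
initialize: $ ∈ FOLLOW(S)
iter 1:
  S→C b: FOLLOW(C) ⊇ FIRST(b) = {b}; new: +{b}
  S→b A: FOLLOW(A) ⊇ FOLLOW(S) ⊇ {$}; new: +{$}
  S→c B: FOLLOW(B) ⊇ FOLLOW(S) ⊇ {$}; new: +{$}
  S: {$}  A: {$}  B: {$}  C: {b}
iter 2: (stable)
  S: {$}  A: {$}  B: {$}  C: {b}

FOLLOW(C) = ["b"]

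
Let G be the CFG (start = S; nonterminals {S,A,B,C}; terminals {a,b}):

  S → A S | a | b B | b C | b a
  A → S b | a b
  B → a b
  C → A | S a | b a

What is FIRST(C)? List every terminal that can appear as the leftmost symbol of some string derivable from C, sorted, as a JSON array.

FIRST sets, iterate to fixpoint:
pass 1:
  A via A→a b: +{a}
  B via B→a b: +{a}
  C via C→A: +{a}
  C via C→b a: +{b}
  S via S→A S: +{a}
  S via S→b B: +{b}
  FIRST(S)={a,b}  FIRST(A)={a}  FIRST(B)={a}  FIRST(C)={a,b}
pass 2:
  A via A→S b: +{b}
  FIRST(S)={a,b}  FIRST(A)={a,b}  FIRST(B)={a}  FIRST(C)={a,b}
pass 3: done
  FIRST(S)={a,b}  FIRST(A)={a,b}  FIRST(B)={a}  FIRST(C)={a,b}

FIRST(C) = ["a", "b"]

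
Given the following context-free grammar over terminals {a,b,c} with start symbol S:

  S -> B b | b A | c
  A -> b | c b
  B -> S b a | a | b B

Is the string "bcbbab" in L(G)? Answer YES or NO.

CNF form of G:
  S -> B T1 | T1 A | c
  A -> T0 T1 | b
  B -> S X3 | T1 B | a
  T0 -> c
  T1 -> b
  T2 -> a
  X3 -> T1 T2

CYK fill:
  [0..0]={A,T1}  "b"  orig:{A}
  [1..1]={S,T0}  "c"  orig:{S}
  [2..2]={A,T1}  "b"  orig:{A}
  [3..3]={A,T1}  "b"  orig:{A}
  [4..4]={B,T2}  "a"  orig:{B}
  [5..5]={A,T1}  "b"  orig:{A}
  [0..1]=∅  "bc"
  [1..2]={A}  "cb"
  [2..3]={S}  "bb"
  [3..4]={B,X3}  "ba"  orig:{B}
  [4..5]={S}  "ab"
  [0..2]={S}  "bcb"
  [1..3]=∅  "cbb"
  [2..4]={B}  "bba"
  [3..5]={S}  "bab"
  [0..3]=∅  "bcbb"
  [1..4]=∅  "cbba"
  [2..5]={S}  "bbab"
  [0..4]={B}  "bcbba"
  [1..5]=∅  "cbbab"
  [0..5]={S}  "bcbbab"

S ∈ T[0,5] ⇒ YES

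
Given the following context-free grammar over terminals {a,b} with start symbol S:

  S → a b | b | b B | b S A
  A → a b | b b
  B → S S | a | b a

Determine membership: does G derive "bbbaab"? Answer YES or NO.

Convert to CNF:
  S -> T0 T1 | T1 B | T1 X2 | b
  A -> T0 T1 | T1 T1
  B -> S S | T1 T0 | a
  T0 -> a
  T1 -> b
  X2 -> S A

Fill CYK table bottom-up:
  cell(0,0) b: {S,T1}  orig:{S}
  cell(1,1) b: {S,T1}  orig:{S}
  cell(2,2) b: {S,T1}  orig:{S}
  cell(3,3) a: {B,T0}  orig:{B}
  cell(4,4) a: {B,T0}  orig:{B}
  cell(5,5) b: {S,T1}  orig:{S}
  cell(0,1) bb: {A,B}
  cell(1,2) bb: {A,B}
  cell(2,3) ba: {B,S}
  cell(3,4) aa: ∅
  cell(4,5) ab: {A,S}
  cell(0,2) bbb: {S,X2}  orig:{S}
  cell(1,3) bba: {B,S}
  cell(2,4) baa: ∅
  cell(3,5) aab: ∅
  cell(0,3) bbba: {B,S}
  cell(1,4) bbaa: ∅
  cell(2,5) baab: {B,X2}  orig:{B}
  cell(0,4) bbbaa: ∅
  cell(1,5) bbaab: {B,S,X2}  orig:{B,S}
  cell(0,5) bbbaab: {B,S,X2}  orig:{B,S}

S ∈ T[0,5] ⇒ YES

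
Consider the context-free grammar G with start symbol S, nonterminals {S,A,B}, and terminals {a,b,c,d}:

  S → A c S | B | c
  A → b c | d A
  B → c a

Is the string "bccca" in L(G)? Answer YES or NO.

Convert to CNF:
  S -> A X4 | T1 T3 | c
  A -> T0 T1 | T2 A
  B -> T1 T3
  T0 -> b
  T1 -> c
  T2 -> d
  T3 -> a
  X4 -> T1 S

CYK fill:
  [0..0]={T0}  "b"  orig:{}
  [1..1]={S,T1}  "c"  orig:{S}
  [2..2]={S,T1}  "c"  orig:{S}
  [3..3]={S,T1}  "c"  orig:{S}
  [4..4]={T3}  "a"  orig:{}
  [0..1]={A}  "bc"
  [1..2]={X4}  "cc"  orig:{}
  [2..3]={X4}  "cc"  orig:{}
  [3..4]={B,S}  "ca"
  [0..2]=∅  "bcc"
  [1..3]=∅  "ccc"
  [2..4]={X4}  "cca"  orig:{}
  [0..3]={S}  "bccc"
  [1..4]=∅  "ccca"
  [0..4]={S}  "bccca"

S ∈ T[0,4] ⇒ YES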